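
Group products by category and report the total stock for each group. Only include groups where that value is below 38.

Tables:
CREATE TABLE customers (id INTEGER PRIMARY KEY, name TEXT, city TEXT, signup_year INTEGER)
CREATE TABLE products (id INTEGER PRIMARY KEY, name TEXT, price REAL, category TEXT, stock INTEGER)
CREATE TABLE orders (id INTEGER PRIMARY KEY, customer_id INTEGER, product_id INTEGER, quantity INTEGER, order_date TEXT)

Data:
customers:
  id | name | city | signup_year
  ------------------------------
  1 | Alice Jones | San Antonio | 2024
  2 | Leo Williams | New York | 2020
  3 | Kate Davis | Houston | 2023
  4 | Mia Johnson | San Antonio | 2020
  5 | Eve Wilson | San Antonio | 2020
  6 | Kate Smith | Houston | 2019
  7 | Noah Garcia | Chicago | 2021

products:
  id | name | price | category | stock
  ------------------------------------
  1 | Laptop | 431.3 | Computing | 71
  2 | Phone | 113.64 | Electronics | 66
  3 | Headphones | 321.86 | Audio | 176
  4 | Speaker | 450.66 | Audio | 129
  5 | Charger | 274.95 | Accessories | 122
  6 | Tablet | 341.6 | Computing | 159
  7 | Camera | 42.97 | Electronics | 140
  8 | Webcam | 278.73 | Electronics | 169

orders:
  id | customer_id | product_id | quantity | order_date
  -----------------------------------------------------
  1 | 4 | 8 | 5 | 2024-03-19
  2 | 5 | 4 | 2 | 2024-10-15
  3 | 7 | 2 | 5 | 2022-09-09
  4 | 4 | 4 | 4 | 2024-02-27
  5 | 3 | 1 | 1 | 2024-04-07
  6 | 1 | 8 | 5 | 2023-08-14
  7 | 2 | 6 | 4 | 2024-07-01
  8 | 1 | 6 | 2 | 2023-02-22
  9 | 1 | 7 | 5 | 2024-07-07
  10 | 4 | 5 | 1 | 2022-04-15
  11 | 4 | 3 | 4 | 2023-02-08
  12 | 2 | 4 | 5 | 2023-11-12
SELECT category, SUM(stock) AS sum_stock FROM products GROUP BY category HAVING SUM(stock) < 38

Execution result:
(no rows)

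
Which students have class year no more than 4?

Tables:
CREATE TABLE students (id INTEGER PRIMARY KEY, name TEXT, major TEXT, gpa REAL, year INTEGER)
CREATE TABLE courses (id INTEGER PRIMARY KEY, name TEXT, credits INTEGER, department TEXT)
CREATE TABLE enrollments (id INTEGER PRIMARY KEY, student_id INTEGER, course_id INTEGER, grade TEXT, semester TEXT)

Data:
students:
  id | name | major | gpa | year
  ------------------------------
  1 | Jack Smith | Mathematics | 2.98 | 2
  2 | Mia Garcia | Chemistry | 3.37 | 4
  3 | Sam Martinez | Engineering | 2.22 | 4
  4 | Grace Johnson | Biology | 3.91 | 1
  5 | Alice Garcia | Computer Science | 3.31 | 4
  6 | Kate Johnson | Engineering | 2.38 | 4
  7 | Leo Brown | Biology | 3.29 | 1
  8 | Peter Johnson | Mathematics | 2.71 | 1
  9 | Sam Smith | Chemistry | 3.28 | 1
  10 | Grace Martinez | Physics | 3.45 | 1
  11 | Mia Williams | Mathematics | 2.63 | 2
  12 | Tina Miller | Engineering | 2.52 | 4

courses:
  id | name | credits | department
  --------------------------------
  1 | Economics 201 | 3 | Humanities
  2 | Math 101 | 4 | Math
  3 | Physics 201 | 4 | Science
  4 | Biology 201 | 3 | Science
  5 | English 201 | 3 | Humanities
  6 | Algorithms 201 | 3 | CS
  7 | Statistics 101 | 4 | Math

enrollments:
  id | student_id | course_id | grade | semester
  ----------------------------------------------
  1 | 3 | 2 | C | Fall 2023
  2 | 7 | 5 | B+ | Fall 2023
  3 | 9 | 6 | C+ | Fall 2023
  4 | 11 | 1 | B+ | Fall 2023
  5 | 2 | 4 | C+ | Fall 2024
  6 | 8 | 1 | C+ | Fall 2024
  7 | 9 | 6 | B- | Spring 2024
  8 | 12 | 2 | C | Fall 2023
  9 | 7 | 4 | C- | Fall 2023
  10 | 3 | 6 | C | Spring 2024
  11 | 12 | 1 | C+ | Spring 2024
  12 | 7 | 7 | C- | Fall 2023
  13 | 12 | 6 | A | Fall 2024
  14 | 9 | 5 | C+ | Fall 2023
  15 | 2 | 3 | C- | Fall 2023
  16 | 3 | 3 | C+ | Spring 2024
SELECT name, year FROM students WHERE year <= 4

Execution result:
name | year
Jack Smith | 2
Mia Garcia | 4
Sam Martinez | 4
Grace Johnson | 1
Alice Garcia | 4
Kate Johnson | 4
Leo Brown | 1
Peter Johnson | 1
Sam Smith | 1
Grace Martinez | 1
Mia Williams | 2
Tina Miller | 4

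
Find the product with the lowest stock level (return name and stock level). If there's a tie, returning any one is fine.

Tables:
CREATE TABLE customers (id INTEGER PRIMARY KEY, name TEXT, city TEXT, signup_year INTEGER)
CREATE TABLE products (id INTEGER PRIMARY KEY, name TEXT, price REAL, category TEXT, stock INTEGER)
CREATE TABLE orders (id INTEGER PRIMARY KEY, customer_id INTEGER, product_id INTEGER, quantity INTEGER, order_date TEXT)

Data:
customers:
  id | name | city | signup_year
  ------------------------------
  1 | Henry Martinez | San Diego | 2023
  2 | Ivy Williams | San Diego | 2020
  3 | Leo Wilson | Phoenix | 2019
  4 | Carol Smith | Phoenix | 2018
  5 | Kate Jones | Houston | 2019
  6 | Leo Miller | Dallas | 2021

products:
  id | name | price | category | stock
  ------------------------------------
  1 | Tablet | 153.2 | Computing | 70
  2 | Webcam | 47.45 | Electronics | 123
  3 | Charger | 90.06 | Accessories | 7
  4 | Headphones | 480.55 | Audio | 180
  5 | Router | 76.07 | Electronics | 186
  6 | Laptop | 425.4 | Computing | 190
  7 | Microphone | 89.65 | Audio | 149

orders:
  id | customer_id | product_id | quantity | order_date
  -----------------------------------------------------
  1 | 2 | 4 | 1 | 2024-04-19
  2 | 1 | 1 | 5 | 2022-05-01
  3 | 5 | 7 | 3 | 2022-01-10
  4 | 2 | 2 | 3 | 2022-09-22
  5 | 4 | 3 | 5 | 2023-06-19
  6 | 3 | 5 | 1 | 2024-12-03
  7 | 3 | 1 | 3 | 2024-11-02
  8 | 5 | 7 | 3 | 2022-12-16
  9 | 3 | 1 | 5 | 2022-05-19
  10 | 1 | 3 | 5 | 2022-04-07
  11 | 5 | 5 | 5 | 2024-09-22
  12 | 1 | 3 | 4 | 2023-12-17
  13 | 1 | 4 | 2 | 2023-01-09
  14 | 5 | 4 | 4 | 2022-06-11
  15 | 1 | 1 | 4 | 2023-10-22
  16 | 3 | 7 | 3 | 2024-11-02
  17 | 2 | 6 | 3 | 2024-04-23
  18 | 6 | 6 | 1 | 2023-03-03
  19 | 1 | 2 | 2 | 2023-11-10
SELECT name, stock FROM products ORDER BY stock ASC LIMIT 1

Execution result:
name | stock
Charger | 7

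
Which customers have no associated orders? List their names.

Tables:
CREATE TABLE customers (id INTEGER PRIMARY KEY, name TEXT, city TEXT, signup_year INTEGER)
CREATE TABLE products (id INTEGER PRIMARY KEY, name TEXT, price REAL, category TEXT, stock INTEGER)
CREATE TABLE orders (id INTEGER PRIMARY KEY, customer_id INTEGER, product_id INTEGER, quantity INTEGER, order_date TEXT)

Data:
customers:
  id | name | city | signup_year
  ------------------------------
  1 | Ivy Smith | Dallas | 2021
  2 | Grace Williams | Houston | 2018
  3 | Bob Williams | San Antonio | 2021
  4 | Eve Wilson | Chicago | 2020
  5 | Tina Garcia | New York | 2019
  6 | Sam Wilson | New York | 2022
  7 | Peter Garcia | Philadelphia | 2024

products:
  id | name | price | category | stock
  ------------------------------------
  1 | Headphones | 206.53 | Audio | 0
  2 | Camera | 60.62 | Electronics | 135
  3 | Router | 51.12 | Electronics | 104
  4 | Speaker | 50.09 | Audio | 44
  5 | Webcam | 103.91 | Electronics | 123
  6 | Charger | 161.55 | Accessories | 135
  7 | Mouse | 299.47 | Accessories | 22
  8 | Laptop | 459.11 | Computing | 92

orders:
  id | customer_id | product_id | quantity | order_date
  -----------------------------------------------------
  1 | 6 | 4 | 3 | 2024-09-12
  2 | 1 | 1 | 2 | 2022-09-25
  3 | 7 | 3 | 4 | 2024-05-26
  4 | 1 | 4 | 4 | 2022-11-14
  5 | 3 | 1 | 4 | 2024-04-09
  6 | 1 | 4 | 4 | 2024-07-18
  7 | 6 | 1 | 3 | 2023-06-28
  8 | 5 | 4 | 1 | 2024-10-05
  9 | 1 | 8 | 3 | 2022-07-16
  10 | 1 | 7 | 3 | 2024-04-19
SELECT p.name FROM customers p LEFT JOIN orders c ON c.customer_id = p.id WHERE c.id IS NULL

Execution result:
name
Grace Williams
Eve Wilson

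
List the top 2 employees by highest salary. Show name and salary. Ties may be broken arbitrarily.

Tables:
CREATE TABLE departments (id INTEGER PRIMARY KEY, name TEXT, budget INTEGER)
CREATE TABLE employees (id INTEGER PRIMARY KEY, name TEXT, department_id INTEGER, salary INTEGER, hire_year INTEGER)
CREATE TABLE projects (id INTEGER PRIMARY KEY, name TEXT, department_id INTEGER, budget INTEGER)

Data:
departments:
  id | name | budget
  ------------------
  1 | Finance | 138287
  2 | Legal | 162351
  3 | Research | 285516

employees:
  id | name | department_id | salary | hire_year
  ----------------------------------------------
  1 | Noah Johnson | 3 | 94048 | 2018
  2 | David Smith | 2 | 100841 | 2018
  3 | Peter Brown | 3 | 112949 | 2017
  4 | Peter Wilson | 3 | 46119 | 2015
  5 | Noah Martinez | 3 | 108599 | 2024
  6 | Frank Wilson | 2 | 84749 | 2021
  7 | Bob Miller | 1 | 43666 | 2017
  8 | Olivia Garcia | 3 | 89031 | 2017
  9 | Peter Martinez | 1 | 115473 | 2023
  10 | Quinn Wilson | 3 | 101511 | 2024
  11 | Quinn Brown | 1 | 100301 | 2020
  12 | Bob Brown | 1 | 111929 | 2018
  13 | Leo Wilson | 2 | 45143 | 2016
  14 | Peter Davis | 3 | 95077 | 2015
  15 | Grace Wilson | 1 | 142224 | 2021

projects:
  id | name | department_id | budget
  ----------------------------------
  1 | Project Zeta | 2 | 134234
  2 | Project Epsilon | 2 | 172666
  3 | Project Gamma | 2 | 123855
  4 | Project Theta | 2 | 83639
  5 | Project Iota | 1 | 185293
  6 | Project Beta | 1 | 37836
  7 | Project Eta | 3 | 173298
SELECT name, salary FROM employees ORDER BY salary DESC LIMIT 2

Execution result:
name | salary
Grace Wilson | 142224
Peter Martinez | 115473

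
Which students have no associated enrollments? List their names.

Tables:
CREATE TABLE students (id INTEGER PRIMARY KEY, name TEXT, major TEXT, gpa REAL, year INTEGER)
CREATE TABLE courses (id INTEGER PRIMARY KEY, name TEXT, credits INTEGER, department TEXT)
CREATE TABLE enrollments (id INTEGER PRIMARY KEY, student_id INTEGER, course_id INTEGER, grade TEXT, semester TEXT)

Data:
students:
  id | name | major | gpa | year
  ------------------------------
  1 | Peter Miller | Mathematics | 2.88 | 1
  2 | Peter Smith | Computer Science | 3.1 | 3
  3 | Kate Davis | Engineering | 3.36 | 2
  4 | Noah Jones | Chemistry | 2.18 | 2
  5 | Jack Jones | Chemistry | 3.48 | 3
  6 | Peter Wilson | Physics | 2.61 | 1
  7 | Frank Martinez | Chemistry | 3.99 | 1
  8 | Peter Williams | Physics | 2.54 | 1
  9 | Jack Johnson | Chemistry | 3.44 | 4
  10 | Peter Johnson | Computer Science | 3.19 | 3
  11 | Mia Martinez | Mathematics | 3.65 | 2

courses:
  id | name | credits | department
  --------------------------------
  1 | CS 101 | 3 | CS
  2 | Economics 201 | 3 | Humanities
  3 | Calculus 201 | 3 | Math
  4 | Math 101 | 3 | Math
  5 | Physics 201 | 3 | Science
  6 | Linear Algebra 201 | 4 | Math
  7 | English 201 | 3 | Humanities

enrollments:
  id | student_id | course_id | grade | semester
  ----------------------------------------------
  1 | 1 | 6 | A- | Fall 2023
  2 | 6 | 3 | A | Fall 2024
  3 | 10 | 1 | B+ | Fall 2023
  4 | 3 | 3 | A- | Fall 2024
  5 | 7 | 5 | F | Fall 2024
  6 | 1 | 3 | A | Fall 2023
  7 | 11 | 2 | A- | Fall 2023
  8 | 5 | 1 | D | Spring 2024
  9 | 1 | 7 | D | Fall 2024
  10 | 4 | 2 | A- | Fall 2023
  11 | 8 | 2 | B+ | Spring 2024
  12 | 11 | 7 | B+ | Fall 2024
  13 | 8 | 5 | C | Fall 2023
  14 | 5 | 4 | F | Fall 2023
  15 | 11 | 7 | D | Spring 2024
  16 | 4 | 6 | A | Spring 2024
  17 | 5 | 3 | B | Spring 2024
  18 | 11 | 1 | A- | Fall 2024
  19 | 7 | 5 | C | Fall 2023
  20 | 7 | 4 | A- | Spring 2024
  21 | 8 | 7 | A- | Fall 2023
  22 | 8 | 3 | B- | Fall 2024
SELECT p.name FROM students p LEFT JOIN enrollments c ON c.student_id = p.id WHERE c.id IS NULL

Execution result:
name
Peter Smith
Jack Johnson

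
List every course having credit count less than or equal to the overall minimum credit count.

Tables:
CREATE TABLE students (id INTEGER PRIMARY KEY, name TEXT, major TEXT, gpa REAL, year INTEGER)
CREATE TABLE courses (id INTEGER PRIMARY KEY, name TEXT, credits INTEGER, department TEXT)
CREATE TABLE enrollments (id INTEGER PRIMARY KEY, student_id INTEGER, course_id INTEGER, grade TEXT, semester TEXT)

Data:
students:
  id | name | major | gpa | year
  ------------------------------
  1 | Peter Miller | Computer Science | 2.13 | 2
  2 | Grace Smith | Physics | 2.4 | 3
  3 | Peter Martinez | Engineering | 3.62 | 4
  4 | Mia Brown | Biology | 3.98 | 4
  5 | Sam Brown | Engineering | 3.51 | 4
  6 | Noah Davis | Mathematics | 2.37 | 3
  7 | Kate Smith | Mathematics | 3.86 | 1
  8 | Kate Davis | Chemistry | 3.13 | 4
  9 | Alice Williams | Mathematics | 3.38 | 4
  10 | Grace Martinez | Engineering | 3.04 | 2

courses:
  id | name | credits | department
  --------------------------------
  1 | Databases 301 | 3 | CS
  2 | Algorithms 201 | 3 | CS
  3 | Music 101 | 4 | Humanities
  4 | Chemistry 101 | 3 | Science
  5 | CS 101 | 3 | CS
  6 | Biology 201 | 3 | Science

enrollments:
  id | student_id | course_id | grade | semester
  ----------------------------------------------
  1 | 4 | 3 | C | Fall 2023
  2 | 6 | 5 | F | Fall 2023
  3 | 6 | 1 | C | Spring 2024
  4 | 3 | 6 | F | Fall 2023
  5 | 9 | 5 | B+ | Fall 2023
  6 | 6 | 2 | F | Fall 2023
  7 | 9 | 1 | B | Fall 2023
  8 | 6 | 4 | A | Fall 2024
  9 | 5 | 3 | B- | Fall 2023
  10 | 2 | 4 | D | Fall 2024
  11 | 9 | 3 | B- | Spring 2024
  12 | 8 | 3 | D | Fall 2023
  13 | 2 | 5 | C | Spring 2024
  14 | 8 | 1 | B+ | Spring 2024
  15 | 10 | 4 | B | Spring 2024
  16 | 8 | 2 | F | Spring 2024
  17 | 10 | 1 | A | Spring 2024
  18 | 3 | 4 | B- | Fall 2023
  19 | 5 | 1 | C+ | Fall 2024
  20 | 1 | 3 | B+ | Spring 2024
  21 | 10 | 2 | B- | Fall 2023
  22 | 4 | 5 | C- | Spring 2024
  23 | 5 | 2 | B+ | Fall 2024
SELECT name, credits FROM courses WHERE credits <= (SELECT MIN(credits) FROM courses)

Execution result:
name | credits
Databases 301 | 3
Algorithms 201 | 3
Chemistry 101 | 3
CS 101 | 3
Biology 201 | 3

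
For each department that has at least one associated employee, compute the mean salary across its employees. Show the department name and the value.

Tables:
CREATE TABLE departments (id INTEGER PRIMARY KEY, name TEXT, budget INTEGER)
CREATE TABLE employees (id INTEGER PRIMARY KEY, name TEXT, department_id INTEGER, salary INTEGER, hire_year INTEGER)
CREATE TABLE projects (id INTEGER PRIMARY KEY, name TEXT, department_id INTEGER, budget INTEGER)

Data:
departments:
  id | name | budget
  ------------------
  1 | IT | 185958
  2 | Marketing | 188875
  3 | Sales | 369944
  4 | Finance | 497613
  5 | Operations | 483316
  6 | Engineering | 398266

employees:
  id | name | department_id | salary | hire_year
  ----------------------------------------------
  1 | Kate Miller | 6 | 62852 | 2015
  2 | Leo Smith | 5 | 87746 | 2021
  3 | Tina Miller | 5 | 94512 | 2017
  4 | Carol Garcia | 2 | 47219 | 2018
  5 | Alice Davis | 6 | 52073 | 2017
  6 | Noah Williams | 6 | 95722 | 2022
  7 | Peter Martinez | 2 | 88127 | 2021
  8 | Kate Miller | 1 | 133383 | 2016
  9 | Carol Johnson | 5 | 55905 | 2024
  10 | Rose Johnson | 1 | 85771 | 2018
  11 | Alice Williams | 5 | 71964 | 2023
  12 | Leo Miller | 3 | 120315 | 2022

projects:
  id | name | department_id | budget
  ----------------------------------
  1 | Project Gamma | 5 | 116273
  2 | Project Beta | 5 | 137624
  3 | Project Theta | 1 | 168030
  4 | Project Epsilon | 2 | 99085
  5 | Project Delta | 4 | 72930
SELECT p.name, AVG(c.salary) AS avg_salary FROM employees c JOIN departments p ON c.department_id = p.id GROUP BY p.id, p.name

Execution result:
name | avg_salary
IT | 109577.00
Marketing | 67673.00
Sales | 120315.00
Operations | 77531.75
Engineering | 70215.67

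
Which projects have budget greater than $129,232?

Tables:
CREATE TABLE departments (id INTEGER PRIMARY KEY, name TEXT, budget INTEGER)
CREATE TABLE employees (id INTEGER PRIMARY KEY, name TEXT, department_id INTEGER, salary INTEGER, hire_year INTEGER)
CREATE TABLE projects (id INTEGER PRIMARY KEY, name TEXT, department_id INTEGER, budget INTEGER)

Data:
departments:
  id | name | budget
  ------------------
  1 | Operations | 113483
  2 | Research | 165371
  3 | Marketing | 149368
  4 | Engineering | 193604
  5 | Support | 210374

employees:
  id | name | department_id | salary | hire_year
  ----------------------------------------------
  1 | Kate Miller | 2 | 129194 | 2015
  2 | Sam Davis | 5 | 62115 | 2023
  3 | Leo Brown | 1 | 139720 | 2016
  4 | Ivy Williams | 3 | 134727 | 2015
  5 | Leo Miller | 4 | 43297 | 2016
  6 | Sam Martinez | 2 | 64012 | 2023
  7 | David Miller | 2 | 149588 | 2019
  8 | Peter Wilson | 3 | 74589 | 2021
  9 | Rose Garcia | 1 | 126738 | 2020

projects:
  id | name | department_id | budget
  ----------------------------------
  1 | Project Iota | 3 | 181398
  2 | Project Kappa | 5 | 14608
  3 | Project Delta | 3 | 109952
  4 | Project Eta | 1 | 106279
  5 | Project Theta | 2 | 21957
SELECT name, budget FROM projects WHERE budget > 129232

Execution result:
name | budget
Project Iota | 181398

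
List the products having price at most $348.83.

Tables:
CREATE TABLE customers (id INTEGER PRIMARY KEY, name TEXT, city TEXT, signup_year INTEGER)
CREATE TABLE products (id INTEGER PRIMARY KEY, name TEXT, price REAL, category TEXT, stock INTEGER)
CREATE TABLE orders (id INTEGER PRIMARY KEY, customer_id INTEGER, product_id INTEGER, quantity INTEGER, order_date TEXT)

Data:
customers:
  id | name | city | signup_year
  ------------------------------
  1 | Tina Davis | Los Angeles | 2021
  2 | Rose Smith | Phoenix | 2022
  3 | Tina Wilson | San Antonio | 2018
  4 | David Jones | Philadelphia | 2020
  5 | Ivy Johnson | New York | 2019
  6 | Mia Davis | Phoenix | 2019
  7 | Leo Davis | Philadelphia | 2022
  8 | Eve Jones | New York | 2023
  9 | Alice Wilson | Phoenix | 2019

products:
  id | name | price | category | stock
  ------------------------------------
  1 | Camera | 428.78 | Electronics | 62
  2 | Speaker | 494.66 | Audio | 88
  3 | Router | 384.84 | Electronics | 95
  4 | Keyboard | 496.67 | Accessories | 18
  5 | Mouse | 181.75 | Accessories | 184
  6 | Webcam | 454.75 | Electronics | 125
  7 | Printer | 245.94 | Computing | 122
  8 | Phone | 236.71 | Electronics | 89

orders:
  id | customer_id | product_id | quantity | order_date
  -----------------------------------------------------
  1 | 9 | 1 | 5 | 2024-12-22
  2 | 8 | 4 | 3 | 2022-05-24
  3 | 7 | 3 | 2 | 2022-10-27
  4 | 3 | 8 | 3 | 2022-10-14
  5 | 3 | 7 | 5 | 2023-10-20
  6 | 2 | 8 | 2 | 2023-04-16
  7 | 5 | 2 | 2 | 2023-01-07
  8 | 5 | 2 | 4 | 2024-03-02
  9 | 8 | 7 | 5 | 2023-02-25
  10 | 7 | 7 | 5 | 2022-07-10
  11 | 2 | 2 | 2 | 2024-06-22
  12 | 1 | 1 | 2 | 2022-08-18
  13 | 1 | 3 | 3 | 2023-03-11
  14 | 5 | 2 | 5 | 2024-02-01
SELECT name, price FROM products WHERE price <= 348.83

Execution result:
name | price
Mouse | 181.75
Printer | 245.94
Phone | 236.71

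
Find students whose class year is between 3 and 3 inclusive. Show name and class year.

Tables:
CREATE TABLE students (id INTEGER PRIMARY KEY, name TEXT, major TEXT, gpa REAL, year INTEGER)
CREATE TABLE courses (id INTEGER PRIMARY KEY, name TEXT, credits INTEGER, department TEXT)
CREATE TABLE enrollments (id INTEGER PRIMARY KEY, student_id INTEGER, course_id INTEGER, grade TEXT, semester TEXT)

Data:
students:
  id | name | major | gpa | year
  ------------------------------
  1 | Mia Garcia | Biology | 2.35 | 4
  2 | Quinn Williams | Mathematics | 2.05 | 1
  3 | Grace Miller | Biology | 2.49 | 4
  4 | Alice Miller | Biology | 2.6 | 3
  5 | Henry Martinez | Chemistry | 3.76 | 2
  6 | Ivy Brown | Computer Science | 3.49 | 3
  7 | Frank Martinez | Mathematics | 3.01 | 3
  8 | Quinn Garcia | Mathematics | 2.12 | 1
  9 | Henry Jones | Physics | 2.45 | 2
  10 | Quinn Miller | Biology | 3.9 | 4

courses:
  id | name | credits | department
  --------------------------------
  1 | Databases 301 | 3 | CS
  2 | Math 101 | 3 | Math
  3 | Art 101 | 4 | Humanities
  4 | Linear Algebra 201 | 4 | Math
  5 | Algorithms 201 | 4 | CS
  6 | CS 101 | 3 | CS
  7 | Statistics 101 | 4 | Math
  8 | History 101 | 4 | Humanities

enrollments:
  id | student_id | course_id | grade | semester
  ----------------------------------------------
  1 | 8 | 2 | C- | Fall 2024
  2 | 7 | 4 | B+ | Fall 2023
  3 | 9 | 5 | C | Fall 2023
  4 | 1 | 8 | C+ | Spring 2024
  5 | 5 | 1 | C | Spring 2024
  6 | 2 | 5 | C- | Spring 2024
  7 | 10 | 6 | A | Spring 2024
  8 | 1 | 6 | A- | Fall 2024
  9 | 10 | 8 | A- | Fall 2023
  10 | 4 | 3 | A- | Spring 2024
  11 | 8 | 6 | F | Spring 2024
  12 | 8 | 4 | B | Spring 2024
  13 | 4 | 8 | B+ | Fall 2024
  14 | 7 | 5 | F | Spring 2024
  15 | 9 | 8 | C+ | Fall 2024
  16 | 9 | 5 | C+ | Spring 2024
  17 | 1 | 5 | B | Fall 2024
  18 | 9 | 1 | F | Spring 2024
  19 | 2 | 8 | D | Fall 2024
SELECT name, year FROM students WHERE year BETWEEN 3 AND 3

Execution result:
name | year
Alice Miller | 3
Ivy Brown | 3
Frank Martinez | 3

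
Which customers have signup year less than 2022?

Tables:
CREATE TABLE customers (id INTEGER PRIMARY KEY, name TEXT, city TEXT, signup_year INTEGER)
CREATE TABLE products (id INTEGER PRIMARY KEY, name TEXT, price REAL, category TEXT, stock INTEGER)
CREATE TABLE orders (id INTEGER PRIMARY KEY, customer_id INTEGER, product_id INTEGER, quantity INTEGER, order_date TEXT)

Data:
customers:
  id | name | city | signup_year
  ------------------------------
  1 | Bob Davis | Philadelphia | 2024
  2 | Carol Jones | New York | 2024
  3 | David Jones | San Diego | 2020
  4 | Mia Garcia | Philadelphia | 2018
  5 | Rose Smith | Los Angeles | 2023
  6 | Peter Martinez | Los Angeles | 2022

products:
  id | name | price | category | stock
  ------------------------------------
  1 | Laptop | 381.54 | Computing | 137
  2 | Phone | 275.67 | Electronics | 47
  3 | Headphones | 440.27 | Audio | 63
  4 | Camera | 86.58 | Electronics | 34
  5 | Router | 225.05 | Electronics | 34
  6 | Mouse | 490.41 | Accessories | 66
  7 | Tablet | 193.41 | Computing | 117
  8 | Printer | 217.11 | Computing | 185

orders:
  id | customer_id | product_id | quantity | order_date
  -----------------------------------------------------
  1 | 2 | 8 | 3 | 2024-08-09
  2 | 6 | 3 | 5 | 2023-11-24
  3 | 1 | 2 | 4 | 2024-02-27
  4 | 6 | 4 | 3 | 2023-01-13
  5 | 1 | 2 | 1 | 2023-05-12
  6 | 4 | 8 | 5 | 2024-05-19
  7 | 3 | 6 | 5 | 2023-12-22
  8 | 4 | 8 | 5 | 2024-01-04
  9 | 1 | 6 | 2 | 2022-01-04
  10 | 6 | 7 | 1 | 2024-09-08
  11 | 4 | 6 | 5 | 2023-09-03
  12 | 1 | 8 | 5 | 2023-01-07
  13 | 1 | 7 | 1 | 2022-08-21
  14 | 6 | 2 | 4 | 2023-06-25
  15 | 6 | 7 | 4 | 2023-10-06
SELECT name, signup_year FROM customers WHERE signup_year < 2022

Execution result:
name | signup_year
David Jones | 2020
Mia Garcia | 2018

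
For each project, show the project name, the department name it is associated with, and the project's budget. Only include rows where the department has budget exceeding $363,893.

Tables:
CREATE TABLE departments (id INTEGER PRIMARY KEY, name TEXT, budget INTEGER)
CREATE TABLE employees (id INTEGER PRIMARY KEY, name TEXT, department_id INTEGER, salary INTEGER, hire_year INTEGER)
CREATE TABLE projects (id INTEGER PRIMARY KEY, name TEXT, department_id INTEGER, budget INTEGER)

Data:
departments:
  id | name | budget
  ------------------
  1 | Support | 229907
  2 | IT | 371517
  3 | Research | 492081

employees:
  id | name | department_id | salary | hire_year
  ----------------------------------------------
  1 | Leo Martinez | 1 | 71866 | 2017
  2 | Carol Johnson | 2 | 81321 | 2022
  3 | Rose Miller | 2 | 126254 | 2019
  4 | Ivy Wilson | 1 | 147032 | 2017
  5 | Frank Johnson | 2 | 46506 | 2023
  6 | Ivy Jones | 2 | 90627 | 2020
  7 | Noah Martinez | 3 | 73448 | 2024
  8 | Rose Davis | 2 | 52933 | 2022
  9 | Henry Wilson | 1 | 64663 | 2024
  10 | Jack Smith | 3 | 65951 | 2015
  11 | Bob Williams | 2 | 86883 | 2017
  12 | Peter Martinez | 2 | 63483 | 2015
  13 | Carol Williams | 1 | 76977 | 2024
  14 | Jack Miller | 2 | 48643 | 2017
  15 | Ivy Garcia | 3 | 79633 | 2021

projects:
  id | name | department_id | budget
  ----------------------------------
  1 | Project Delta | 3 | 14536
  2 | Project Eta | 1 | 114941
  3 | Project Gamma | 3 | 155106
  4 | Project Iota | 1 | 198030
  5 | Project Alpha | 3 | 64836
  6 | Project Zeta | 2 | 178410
SELECT c.name, p.name AS department, c.budget FROM projects c JOIN departments p ON c.department_id = p.id WHERE p.budget > 363893

Execution result:
name | department | budget
Project Delta | Research | 14536
Project Gamma | Research | 155106
Project Alpha | Research | 64836
Project Zeta | IT | 178410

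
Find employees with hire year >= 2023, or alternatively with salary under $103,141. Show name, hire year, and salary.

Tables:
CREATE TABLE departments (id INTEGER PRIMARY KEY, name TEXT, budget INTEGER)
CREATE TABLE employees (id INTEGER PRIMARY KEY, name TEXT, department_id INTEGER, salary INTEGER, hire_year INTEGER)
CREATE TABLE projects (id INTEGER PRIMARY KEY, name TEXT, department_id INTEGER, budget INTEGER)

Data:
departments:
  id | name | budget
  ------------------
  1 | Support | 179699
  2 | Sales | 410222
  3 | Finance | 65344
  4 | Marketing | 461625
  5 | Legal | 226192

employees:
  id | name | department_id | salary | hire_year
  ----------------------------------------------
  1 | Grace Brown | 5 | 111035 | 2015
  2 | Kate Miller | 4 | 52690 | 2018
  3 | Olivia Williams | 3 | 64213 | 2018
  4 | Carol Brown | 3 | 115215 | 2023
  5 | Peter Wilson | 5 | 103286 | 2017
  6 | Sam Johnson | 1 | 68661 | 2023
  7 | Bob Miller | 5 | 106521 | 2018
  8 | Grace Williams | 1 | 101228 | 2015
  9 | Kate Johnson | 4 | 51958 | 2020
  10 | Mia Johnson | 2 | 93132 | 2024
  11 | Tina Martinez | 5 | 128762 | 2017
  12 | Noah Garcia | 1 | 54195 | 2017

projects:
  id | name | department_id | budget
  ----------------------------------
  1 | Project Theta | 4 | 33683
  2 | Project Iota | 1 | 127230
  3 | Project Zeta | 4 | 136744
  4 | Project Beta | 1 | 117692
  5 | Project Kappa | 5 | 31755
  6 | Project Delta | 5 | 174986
SELECT name, hire_year, salary FROM employees WHERE hire_year >= 2023 OR salary < 103141

Execution result:
name | hire_year | salary
Kate Miller | 2018 | 52690
Olivia Williams | 2018 | 64213
Carol Brown | 2023 | 115215
Sam Johnson | 2023 | 68661
Grace Williams | 2015 | 101228
Kate Johnson | 2020 | 51958
Mia Johnson | 2024 | 93132
Noah Garcia | 2017 | 54195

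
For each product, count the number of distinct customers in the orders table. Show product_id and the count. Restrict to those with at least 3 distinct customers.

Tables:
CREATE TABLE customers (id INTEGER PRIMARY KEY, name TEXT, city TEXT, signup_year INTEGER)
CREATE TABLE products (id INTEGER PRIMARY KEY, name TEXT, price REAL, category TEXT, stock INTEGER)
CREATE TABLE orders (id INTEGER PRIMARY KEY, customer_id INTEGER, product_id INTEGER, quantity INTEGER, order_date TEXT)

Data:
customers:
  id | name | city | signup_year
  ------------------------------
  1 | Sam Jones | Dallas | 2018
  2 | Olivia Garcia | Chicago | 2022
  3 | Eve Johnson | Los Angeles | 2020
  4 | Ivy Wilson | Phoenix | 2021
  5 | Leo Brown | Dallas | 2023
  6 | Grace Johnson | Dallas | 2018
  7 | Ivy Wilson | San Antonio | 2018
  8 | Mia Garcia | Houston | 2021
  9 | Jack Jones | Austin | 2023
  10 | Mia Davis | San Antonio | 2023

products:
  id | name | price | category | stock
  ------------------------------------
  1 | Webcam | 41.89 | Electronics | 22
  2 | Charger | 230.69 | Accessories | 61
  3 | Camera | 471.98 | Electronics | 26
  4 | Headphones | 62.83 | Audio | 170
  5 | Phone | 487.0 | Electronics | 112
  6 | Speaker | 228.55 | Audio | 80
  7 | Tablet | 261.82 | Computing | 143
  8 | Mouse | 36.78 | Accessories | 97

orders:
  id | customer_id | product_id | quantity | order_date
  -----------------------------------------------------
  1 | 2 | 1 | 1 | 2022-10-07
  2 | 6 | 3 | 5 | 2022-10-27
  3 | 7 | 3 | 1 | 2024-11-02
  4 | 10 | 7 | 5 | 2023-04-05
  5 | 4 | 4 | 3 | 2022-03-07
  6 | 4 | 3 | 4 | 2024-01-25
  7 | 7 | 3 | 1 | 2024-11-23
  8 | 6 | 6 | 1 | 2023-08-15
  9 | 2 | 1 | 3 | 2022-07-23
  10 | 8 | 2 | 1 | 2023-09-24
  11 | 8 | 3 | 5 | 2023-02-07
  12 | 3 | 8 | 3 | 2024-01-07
SELECT product_id, COUNT(DISTINCT customer_id) AS distinct_customer_count FROM orders GROUP BY product_id HAVING COUNT(DISTINCT customer_id) >= 3

Execution result:
product_id | distinct_customer_count
3 | 4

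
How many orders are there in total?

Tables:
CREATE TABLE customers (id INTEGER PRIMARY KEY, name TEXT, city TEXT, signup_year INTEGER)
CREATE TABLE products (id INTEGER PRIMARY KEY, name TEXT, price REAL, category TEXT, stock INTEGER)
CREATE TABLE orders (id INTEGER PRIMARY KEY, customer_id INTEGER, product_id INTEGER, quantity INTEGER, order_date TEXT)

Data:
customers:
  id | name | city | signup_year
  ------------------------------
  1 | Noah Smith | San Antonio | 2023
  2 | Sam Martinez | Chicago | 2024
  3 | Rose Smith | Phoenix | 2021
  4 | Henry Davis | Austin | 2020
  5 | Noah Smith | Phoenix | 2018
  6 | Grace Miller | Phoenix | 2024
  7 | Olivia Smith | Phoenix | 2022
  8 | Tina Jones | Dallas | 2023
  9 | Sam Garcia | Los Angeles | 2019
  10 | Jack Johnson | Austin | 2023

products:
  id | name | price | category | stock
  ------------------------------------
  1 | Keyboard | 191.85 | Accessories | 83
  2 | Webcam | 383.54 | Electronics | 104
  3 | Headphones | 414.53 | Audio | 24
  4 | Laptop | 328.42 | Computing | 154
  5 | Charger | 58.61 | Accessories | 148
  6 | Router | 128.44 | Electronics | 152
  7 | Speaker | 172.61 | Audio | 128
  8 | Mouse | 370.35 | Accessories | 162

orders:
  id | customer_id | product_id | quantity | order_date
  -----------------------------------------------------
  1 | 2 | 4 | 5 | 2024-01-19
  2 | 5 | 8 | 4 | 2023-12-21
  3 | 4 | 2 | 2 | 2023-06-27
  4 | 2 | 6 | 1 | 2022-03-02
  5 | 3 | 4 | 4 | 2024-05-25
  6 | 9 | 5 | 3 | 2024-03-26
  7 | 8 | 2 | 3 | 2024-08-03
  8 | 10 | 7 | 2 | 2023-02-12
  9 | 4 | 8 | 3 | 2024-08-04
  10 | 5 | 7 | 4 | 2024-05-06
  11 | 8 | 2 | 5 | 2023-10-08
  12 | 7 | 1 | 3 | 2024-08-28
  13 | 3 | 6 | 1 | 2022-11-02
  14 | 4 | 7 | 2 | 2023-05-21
SELECT COUNT(*) FROM orders

Execution result:
14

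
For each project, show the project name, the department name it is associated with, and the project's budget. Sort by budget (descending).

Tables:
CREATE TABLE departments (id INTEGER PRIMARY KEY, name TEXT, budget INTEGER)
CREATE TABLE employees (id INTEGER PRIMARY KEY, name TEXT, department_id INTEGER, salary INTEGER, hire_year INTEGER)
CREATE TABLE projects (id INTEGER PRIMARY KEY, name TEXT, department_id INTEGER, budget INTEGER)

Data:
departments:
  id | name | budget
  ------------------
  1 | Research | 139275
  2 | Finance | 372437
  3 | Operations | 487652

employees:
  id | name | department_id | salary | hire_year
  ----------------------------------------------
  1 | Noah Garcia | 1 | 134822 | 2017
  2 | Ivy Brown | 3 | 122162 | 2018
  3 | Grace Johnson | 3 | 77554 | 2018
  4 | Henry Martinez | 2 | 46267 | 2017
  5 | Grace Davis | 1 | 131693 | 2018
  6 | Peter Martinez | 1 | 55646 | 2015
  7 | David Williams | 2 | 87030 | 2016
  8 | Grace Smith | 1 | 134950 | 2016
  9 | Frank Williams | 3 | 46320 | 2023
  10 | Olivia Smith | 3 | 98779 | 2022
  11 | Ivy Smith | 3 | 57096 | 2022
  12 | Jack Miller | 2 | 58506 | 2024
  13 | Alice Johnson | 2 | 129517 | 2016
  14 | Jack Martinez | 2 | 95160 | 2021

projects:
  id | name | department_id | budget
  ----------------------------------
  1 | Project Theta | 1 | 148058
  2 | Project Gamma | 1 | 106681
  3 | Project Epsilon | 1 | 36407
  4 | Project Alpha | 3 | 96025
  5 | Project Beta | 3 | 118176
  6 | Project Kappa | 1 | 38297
SELECT c.name, p.name AS department, c.budget FROM projects c JOIN departments p ON c.department_id = p.id ORDER BY c.budget DESC

Execution result:
name | department | budget
Project Theta | Research | 148058
Project Beta | Operations | 118176
Project Gamma | Research | 106681
Project Alpha | Operations | 96025
Project Kappa | Research | 38297
Project Epsilon | Research | 36407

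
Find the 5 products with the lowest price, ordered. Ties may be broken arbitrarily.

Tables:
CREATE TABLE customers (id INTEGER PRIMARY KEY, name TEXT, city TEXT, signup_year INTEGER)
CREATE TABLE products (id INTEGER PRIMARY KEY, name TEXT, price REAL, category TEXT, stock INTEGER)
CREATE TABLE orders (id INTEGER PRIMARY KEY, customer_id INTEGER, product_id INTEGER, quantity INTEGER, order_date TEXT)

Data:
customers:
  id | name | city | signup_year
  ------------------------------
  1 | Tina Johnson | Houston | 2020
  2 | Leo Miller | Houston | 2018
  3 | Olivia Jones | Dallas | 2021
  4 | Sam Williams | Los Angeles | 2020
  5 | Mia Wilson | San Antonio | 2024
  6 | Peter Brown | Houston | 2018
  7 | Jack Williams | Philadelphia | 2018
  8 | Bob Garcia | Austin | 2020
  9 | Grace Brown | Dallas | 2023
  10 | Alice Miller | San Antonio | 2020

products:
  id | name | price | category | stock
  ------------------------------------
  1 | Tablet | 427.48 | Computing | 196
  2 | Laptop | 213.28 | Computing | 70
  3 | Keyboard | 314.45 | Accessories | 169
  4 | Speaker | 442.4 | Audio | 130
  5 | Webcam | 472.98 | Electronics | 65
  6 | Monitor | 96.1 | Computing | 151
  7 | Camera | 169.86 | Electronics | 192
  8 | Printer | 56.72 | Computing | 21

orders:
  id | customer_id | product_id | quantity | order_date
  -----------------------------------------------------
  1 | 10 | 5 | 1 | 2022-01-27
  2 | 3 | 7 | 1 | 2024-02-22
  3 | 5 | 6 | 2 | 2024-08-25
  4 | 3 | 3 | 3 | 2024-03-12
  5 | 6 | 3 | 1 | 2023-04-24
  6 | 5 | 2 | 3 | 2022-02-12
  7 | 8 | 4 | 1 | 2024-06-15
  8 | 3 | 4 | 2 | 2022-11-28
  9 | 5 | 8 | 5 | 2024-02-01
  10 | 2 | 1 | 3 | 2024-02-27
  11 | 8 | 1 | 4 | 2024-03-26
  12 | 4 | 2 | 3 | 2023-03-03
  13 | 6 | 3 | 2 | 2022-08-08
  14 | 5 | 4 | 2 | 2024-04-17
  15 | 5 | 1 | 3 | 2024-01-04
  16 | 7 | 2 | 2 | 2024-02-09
SELECT name, price FROM products ORDER BY price ASC LIMIT 5

Execution result:
name | price
Printer | 56.72
Monitor | 96.10
Camera | 169.86
Laptop | 213.28
Keyboard | 314.45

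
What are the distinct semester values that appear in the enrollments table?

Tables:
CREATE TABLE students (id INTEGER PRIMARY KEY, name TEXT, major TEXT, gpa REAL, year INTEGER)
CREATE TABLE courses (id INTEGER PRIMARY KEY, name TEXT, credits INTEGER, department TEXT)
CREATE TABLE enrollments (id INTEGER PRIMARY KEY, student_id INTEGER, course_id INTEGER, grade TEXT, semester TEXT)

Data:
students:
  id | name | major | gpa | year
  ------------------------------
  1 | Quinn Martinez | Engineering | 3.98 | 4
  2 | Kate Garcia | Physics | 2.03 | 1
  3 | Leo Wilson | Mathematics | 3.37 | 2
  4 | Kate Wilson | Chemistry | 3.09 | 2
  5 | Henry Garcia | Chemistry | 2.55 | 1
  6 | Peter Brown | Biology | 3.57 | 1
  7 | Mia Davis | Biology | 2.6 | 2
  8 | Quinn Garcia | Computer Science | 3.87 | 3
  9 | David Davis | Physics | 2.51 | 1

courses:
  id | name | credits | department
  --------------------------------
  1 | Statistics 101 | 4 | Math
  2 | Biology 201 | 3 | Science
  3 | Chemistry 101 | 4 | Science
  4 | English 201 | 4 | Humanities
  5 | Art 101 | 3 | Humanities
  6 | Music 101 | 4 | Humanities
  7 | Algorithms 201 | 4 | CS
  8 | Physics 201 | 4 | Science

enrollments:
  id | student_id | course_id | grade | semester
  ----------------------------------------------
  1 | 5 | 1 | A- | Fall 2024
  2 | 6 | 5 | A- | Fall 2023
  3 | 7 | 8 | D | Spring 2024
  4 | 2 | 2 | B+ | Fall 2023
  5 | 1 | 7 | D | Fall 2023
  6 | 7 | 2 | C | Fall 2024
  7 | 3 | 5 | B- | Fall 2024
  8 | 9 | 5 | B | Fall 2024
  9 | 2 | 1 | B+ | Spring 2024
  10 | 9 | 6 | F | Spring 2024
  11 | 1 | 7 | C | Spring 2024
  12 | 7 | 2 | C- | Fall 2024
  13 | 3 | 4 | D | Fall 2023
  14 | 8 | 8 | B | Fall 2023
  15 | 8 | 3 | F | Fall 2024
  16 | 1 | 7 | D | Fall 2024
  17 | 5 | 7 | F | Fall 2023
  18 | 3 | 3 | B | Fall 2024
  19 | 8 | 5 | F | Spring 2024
SELECT DISTINCT semester FROM enrollments

Execution result:
semester
Fall 2024
Fall 2023
Spring 2024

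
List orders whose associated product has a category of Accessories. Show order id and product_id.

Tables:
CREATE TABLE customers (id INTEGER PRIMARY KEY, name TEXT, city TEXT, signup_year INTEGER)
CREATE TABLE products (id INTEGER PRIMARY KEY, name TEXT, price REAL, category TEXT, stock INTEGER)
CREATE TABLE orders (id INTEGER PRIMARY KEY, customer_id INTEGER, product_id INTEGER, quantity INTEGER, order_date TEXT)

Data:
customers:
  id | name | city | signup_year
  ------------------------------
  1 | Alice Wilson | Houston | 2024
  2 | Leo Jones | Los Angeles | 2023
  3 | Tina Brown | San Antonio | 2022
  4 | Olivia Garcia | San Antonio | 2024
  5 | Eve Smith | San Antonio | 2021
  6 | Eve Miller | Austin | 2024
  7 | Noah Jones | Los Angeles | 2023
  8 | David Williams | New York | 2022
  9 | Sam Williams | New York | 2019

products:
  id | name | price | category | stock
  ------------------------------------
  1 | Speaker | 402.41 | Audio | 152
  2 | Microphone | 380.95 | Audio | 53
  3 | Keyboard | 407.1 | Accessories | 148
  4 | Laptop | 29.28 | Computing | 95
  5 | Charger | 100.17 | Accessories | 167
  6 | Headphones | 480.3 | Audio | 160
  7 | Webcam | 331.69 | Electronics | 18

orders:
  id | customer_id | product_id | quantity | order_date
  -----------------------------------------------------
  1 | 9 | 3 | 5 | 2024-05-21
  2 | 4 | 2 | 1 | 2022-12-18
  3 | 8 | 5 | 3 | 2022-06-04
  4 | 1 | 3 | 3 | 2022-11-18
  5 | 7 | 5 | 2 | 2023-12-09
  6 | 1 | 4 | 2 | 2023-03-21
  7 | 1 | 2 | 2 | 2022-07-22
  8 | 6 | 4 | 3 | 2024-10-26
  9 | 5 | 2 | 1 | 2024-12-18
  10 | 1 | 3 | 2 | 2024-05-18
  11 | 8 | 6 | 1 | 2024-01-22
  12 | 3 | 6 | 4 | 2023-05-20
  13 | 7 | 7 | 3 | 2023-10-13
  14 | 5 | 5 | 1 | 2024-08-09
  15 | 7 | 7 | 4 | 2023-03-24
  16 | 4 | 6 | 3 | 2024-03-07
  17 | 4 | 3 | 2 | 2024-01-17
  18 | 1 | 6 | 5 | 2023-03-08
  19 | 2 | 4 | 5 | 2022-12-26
SELECT id, product_id FROM orders WHERE product_id IN (SELECT id FROM products WHERE category = 'Accessories')

Execution result:
id | product_id
1 | 3
3 | 5
4 | 3
5 | 5
10 | 3
14 | 5
17 | 3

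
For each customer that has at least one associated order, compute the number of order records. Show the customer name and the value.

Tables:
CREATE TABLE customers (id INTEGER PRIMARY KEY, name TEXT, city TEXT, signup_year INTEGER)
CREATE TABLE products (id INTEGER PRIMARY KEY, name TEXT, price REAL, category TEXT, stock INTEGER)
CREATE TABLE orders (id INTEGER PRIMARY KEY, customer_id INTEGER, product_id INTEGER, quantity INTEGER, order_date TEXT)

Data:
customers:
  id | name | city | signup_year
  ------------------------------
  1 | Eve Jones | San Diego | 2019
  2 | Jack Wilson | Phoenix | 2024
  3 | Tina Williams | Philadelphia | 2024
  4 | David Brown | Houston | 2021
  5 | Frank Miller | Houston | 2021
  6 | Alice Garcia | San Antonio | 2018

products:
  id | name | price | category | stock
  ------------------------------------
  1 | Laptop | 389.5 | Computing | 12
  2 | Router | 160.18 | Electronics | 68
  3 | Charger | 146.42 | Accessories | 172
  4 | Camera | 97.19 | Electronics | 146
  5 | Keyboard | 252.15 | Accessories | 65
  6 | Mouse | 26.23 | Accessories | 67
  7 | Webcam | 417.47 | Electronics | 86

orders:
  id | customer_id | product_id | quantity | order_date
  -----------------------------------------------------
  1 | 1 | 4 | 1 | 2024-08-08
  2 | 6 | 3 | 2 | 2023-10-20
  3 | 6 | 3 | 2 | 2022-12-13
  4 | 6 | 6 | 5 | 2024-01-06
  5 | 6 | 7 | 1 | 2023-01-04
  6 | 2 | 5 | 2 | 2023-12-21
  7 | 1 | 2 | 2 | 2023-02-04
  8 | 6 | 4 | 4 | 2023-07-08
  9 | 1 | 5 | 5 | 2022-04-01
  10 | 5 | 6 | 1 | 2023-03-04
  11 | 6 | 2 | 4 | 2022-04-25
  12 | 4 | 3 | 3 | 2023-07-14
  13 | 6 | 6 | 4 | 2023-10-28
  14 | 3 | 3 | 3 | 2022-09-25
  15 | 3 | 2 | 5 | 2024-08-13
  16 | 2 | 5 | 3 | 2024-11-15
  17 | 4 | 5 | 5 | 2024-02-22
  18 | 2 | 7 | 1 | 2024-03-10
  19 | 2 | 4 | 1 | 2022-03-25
SELECT p.name, COUNT(*) AS n FROM orders c JOIN customers p ON c.customer_id = p.id GROUP BY p.id, p.name

Execution result:
name | n
Eve Jones | 3
Jack Wilson | 4
Tina Williams | 2
David Brown | 2
Frank Miller | 1
Alice Garcia | 7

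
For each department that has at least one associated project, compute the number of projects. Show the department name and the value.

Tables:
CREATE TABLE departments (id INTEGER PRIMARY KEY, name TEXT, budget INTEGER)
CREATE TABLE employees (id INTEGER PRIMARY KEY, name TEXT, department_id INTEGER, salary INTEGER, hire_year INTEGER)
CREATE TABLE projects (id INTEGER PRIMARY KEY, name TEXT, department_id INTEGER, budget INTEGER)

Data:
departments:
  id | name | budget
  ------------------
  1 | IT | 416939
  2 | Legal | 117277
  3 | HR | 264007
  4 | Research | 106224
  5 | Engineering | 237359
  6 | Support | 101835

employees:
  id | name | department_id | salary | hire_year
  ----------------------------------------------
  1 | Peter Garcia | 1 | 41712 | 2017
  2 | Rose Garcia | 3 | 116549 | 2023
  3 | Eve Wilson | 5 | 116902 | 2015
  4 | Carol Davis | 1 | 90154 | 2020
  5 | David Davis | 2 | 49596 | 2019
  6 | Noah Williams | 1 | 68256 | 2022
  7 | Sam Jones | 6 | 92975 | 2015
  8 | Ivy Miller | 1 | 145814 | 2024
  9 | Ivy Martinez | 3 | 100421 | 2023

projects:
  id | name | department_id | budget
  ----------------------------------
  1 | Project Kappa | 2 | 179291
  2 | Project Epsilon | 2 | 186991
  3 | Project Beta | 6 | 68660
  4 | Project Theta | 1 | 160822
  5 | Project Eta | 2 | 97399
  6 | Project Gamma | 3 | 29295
SELECT p.name, COUNT(*) AS n FROM projects c JOIN departments p ON c.department_id = p.id GROUP BY p.id, p.name

Execution result:
name | n
IT | 1
Legal | 3
HR | 1
Support | 1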